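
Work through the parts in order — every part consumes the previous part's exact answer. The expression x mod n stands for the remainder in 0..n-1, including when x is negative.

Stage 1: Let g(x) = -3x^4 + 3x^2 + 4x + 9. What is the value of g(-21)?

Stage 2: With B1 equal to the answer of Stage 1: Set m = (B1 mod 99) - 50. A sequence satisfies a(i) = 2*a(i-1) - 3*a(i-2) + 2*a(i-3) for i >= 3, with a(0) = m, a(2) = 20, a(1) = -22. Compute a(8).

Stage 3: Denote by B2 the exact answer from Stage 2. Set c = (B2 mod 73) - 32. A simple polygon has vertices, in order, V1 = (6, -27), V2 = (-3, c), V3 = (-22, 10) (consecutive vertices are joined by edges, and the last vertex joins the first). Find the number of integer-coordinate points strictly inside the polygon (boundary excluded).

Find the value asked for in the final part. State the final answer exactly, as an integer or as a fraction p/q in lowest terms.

435

Stage 1: -3*(-21)^4 + 3*(-21)^2 + 4*(-21)^1 + 9 = (-583443) + (1323) + (-84) + (9) = -582195; answer -582195
Stage 2: B1 = -582195; m = -26; a(3) = 2*(20) - 3*(-22) + 2*(-26) = 54; iterating: a(3)=54, a(4)=4, a(5)=-114, a(6)=-132, a(7)=86, a(8)=340; answer 340
Stage 3: B2 = 340; c = 16; cross terms: (6*16 - -3*-27)=15, (-3*10 - -22*16)=322, (-22*-27 - 6*10)=534; twice the area = |871| = 871; area = 871/2; boundary points = 1 + 1 + 1 = 3; strictly interior points = area - boundary/2 + 1 = 435; answer 435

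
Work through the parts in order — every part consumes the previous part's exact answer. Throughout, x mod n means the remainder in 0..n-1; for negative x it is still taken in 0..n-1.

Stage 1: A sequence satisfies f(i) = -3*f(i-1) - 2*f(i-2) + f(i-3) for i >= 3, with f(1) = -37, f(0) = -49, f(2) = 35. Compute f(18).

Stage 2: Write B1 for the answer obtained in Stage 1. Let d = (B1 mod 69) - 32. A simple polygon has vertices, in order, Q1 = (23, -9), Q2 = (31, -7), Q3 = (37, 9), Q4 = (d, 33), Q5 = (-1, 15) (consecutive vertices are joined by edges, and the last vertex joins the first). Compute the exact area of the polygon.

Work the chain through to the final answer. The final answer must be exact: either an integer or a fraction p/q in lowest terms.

Stage 1: f(3) = -3*(35) - 2*(-37) + 1*(-49) = -80; iterating: f(3)=-80, f(4)=133, f(5)=-204, f(6)=266, f(7)=-257, f(8)=35, f(9)=675, f(10)=-2352, f(11)=5741, f(12)=-11844, f(13)=21698, f(14)=-35665, f(15)=51755, f(16)=-62237, f(17)=47536, f(18)=33621; answer 33621
Stage 2: B1 = 33621; d = -14; cross terms: (23*-7 - 31*-9)=118, (31*9 - 37*-7)=538, (37*33 - -14*9)=1347, (-14*15 - -1*33)=-177, (-1*-9 - 23*15)=-336; twice the area = |1490| = 1490; area = 745; answer 745

745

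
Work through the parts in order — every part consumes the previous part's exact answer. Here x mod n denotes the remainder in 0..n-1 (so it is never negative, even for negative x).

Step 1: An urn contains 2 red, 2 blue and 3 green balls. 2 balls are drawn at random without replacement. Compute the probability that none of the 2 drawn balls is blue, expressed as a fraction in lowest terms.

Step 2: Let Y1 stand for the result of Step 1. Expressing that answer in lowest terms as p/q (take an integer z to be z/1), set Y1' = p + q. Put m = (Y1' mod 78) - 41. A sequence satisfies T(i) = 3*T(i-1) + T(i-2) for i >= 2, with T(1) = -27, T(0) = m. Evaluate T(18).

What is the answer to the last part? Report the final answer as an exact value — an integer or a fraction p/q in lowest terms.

-18212707450

Step 1: total draws C(7,2) = 21; favorable C(5,2) = 10; P = 10/21; answer 10/21
Step 2: Y1 = 10/21; threaded value p + q = 31; m = -10; T(2) = 3*(-27) + 1*(-10) = -91; iterating: T(2)=-91, T(3)=-300, T(4)=-991, T(5)=-3273, T(6)=-10810, T(7)=-35703, T(8)=-117919, T(9)=-389460, T(10)=-1286299, T(11)=-4248357, T(12)=-14031370, T(13)=-46342467, T(14)=-153058771, T(15)=-505518780, T(16)=-1669615111, T(17)=-5514364113, T(18)=-18212707450; answer -18212707450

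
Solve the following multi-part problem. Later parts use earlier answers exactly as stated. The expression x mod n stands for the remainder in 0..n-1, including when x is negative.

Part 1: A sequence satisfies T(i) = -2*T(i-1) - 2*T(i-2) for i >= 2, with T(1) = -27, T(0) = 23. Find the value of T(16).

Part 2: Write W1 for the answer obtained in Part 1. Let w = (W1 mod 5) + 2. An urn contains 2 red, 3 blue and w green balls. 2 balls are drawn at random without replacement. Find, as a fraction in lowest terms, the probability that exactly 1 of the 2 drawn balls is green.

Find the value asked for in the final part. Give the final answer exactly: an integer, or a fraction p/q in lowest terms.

Part 1: T(2) = -2*(-27) - 2*(23) = 8; iterating: T(2)=8, T(3)=38, T(4)=-92, T(5)=108, T(6)=-32, T(7)=-152, T(8)=368, T(9)=-432, T(10)=128, T(11)=608, T(12)=-1472, T(13)=1728, T(14)=-512, T(15)=-2432, T(16)=5888; answer 5888
Part 2: W1 = 5888; w = 5; total draws C(10,2) = 45; favorable C(5,1)*C(5,1) = 25; P = 5/9; answer 5/9

5/9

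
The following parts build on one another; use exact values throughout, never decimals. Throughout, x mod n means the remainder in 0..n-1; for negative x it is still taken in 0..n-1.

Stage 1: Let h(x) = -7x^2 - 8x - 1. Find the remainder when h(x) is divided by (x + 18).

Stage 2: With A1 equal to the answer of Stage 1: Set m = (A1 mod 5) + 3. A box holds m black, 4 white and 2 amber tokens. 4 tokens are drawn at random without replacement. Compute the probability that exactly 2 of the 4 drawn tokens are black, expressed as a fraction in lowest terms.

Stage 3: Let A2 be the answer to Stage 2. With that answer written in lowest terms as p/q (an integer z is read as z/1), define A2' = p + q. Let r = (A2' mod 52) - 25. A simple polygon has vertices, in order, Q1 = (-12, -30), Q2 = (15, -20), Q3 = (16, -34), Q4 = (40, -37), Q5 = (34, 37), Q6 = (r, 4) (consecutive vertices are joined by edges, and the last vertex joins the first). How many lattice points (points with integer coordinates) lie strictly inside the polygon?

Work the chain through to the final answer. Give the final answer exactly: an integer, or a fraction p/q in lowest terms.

Stage 1: remainder = value at the root: -7*(-18)^2 - 8*(-18)^1 - 1 = (-2268) + (144) + (-1) = -2125; answer -2125
Stage 2: A1 = -2125; m = 3; total draws C(9,4) = 126; favorable C(3,2)*C(6,2) = 45; P = 5/14; answer 5/14
Stage 3: A2 = 5/14; threaded value p + q = 19; r = -6; cross terms: (-12*-20 - 15*-30)=690, (15*-34 - 16*-20)=-190, (16*-37 - 40*-34)=768, (40*37 - 34*-37)=2738, (34*4 - -6*37)=358, (-6*-30 - -12*4)=228; twice the area = |4592| = 4592; area = 2296; boundary points = 1 + 1 + 3 + 2 + 1 + 2 = 10; strictly interior points = area - boundary/2 + 1 = 2292; answer 2292

2292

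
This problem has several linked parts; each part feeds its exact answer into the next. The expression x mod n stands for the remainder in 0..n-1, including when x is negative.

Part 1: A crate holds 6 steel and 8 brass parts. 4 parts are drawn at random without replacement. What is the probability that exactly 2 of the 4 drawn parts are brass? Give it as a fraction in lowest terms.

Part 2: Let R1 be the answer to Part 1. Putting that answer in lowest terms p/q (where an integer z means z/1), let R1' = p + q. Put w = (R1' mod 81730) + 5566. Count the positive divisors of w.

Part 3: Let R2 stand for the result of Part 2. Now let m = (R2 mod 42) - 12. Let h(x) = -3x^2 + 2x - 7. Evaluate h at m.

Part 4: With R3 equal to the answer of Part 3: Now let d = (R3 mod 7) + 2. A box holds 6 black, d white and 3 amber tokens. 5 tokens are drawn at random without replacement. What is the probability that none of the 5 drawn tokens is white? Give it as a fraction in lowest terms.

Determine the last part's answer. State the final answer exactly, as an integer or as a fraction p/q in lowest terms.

Part 1: total draws C(14,4) = 1001; favorable C(8,2)*C(6,2) = 420; P = 60/143; answer 60/143
Part 2: R1 = 60/143; threaded value p + q = 203; w = 5769; 5769 = 3^2 * 641; number of divisors = (2+1) * (1+1) = 6; answer 6
Part 3: R2 = 6; m = -6; -3*(-6)^2 + 2*(-6)^1 - 7 = (-108) + (-12) + (-7) = -127; answer -127
Part 4: R3 = -127; d = 8; total draws C(17,5) = 6188; favorable C(9,5) = 126; P = 9/442; answer 9/442

9/442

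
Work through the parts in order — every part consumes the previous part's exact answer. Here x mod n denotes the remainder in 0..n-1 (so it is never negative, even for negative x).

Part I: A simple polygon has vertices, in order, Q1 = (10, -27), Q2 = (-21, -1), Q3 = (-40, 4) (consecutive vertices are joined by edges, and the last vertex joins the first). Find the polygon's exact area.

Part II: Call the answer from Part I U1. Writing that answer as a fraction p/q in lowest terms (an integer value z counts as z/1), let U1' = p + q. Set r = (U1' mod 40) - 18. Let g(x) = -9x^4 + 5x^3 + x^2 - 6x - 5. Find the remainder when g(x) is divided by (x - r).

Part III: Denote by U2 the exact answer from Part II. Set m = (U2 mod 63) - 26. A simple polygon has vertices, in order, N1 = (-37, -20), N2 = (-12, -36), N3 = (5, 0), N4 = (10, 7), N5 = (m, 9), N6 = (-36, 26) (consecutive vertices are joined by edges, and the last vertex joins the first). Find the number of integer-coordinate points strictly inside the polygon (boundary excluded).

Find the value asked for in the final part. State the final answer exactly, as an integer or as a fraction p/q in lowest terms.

Part I: cross terms: (10*-1 - -21*-27)=-577, (-21*4 - -40*-1)=-124, (-40*-27 - 10*4)=1040; twice the area = |339| = 339; area = 339/2; answer 339/2
Part II: U1 = 339/2; threaded value p + q = 341; r = 3; remainder = value at the root: -9*(3)^4 + 5*(3)^3 + 1*(3)^2 - 6*(3)^1 - 5 = (-729) + (135) + (9) + (-18) + (-5) = -608; answer -608
Part III: U2 = -608; m = -4; cross terms: (-37*-36 - -12*-20)=1092, (-12*0 - 5*-36)=180, (5*7 - 10*0)=35, (10*9 - -4*7)=118, (-4*26 - -36*9)=220, (-36*-20 - -37*26)=1682; twice the area = |3327| = 3327; area = 3327/2; boundary points = 1 + 1 + 1 + 2 + 1 + 1 = 7; strictly interior points = area - boundary/2 + 1 = 1661; answer 1661

1661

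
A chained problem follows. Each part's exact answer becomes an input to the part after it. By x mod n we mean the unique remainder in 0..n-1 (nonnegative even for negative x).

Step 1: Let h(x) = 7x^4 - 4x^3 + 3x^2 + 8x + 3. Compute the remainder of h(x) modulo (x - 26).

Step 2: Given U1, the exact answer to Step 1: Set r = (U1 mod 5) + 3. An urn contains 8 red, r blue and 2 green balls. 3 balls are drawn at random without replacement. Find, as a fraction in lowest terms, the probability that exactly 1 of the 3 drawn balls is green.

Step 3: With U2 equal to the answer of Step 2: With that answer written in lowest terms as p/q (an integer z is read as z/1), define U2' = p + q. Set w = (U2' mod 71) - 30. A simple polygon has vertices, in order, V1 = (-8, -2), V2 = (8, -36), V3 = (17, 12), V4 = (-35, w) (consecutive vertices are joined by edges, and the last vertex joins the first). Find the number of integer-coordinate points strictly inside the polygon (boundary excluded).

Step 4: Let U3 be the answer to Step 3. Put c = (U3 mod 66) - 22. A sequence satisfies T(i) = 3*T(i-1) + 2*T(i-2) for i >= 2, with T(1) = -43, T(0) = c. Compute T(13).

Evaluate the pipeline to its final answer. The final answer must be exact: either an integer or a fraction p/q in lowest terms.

Step 1: remainder = value at the root: 7*(26)^4 - 4*(26)^3 + 3*(26)^2 + 8*(26)^1 + 3 = (3198832) + (-70304) + (2028) + (208) + (3) = 3130767; answer 3130767
Step 2: U1 = 3130767; r = 5; total draws C(15,3) = 455; favorable C(2,1)*C(13,2) = 156; P = 12/35; answer 12/35
Step 3: U2 = 12/35; threaded value p + q = 47; w = 17; cross terms: (-8*-36 - 8*-2)=304, (8*12 - 17*-36)=708, (17*17 - -35*12)=709, (-35*-2 - -8*17)=206; twice the area = |1927| = 1927; area = 1927/2; boundary points = 2 + 3 + 1 + 1 = 7; strictly interior points = area - boundary/2 + 1 = 961; answer 961
Step 4: U3 = 961; c = 15; T(2) = 3*(-43) + 2*(15) = -99; iterating: T(2)=-99, T(3)=-383, T(4)=-1347, T(5)=-4807, T(6)=-17115, T(7)=-60959, T(8)=-217107, T(9)=-773239, T(10)=-2753931, T(11)=-9808271, T(12)=-34932675, T(13)=-124414567; answer -124414567

-124414567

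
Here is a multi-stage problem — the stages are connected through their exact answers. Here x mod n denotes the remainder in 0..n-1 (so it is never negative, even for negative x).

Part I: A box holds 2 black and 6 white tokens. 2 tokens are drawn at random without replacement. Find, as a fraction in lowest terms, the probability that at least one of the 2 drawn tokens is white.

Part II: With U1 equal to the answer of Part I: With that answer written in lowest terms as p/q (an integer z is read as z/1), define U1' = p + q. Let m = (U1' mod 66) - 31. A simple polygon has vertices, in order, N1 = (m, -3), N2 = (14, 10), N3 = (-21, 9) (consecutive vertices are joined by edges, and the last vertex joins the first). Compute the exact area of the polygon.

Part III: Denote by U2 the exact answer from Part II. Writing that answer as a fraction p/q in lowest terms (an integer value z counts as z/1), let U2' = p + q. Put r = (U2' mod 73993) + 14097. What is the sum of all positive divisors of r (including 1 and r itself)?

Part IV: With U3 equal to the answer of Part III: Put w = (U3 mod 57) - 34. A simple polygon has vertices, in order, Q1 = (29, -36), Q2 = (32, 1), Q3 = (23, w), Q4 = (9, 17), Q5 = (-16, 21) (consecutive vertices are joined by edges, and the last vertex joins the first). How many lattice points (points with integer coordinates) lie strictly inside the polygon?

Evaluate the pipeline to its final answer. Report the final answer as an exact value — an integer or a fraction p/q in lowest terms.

Part I: total draws C(8,2) = 28; complement C(2,2) = 1; favorable 28 - 1 = 27; P = 27/28; answer 27/28
Part II: U1 = 27/28; threaded value p + q = 55; m = 24; cross terms: (24*10 - 14*-3)=282, (14*9 - -21*10)=336, (-21*-3 - 24*9)=-153; twice the area = |465| = 465; area = 465/2; answer 465/2
Part III: U2 = 465/2; threaded value p + q = 467; r = 14564; 14564 = 2^2 * 11 * 331; sigma = (1 + 2 + 4) * (1 + 11) * (1 + 331) = 7 * 12 * 332 = 27888; answer 27888
Part IV: U3 = 27888; w = -19; cross terms: (29*1 - 32*-36)=1181, (32*-19 - 23*1)=-631, (23*17 - 9*-19)=562, (9*21 - -16*17)=461, (-16*-36 - 29*21)=-33; twice the area = |1540| = 1540; area = 770; boundary points = 1 + 1 + 2 + 1 + 3 = 8; strictly interior points = area - boundary/2 + 1 = 767; answer 767

767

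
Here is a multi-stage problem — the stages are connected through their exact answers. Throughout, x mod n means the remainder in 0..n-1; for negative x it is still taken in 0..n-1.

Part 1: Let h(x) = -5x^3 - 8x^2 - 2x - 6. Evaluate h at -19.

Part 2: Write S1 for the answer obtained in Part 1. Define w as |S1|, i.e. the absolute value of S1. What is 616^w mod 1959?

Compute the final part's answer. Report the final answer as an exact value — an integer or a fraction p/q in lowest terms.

1864

Part 1: -5*(-19)^3 - 8*(-19)^2 - 2*(-19)^1 - 6 = (34295) + (-2888) + (38) + (-6) = 31439; answer 31439
Part 2: S1 = 31439; w = 31439; squarings mod 1959: 616^1=616, 616^2=1369, 616^4=1357, 616^8=1948, 616^16=121, 616^32=928, 616^64=1183, 616^128=763, 616^256=346, 616^512=217, 616^1024=73, 616^2048=1411, 616^4096=577, 616^8192=1858, 616^16384=406; 616^31439 = 616^1 * 616^2 * 616^4 * 616^8 * 616^64 * 616^128 * 616^512 * 616^2048 * 616^4096 * 616^8192 * 616^16384 = 1864 (mod 1959); answer 1864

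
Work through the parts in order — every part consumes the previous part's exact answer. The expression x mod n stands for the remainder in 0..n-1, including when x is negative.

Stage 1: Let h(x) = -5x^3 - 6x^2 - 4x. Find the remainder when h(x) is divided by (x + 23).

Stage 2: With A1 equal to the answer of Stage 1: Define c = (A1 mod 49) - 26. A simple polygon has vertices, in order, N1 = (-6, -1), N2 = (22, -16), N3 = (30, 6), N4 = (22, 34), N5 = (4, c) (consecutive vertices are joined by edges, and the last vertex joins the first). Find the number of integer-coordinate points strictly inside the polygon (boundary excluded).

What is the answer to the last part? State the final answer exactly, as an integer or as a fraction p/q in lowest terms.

Stage 1: remainder = value at the root: -5*(-23)^3 - 6*(-23)^2 - 4*(-23)^1 = (60835) + (-3174) + (92) = 57753; answer 57753
Stage 2: A1 = 57753; c = 5; cross terms: (-6*-16 - 22*-1)=118, (22*6 - 30*-16)=612, (30*34 - 22*6)=888, (22*5 - 4*34)=-26, (4*-1 - -6*5)=26; twice the area = |1618| = 1618; area = 809; boundary points = 1 + 2 + 4 + 1 + 2 = 10; strictly interior points = area - boundary/2 + 1 = 805; answer 805

805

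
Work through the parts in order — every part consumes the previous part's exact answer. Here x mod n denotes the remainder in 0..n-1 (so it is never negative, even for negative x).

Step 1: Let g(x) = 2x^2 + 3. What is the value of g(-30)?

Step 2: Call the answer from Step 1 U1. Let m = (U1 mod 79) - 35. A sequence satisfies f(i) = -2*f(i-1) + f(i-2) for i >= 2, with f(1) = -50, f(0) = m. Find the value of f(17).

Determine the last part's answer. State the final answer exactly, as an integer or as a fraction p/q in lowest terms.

-70959410

Step 1: 2*(-30)^2 + 3 = (1800) + (3) = 1803; answer 1803
Step 2: U1 = 1803; m = 30; f(2) = -2*(-50) + 1*(30) = 130; iterating: f(2)=130, f(3)=-310, f(4)=750, f(5)=-1810, f(6)=4370, f(7)=-10550, f(8)=25470, f(9)=-61490, f(10)=148450, f(11)=-358390, f(12)=865230, f(13)=-2088850, f(14)=5042930, f(15)=-12174710, f(16)=29392350, f(17)=-70959410; answer -70959410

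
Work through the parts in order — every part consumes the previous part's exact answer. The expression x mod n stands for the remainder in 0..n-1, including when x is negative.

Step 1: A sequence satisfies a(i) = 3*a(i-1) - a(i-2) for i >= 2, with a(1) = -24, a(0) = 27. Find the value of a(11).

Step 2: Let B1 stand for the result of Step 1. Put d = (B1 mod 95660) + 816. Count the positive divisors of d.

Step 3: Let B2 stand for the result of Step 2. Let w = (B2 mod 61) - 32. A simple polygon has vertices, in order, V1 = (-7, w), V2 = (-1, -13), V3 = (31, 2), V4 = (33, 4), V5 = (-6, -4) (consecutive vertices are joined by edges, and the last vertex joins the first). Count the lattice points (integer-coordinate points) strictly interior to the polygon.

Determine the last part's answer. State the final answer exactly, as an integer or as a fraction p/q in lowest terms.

Step 1: a(2) = 3*(-24) - 1*(27) = -99; iterating: a(2)=-99, a(3)=-273, a(4)=-720, a(5)=-1887, a(6)=-4941, a(7)=-12936, a(8)=-33867, a(9)=-88665, a(10)=-232128, a(11)=-607719; answer -607719
Step 2: B1 = -607719; d = 62717; 62717 = 59 * 1063; number of divisors = (1+1) * (1+1) = 4; answer 4
Step 3: B2 = 4; w = -28; cross terms: (-7*-13 - -1*-28)=63, (-1*2 - 31*-13)=401, (31*4 - 33*2)=58, (33*-4 - -6*4)=-108, (-6*-28 - -7*-4)=140; twice the area = |554| = 554; area = 277; boundary points = 3 + 1 + 2 + 1 + 1 = 8; strictly interior points = area - boundary/2 + 1 = 274; answer 274

274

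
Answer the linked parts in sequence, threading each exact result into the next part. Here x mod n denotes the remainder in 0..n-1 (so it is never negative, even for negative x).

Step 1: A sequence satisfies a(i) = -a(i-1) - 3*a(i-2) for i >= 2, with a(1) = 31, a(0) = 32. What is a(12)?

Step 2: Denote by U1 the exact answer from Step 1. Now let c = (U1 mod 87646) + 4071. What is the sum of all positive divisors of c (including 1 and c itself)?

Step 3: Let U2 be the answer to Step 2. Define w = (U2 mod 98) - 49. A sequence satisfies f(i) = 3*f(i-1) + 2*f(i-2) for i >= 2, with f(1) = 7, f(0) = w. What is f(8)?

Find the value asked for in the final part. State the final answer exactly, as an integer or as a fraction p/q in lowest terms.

Step 1: a(2) = -1*(31) - 3*(32) = -127; iterating: a(2)=-127, a(3)=34, a(4)=347, a(5)=-449, a(6)=-592, a(7)=1939, a(8)=-163, a(9)=-5654, a(10)=6143, a(11)=10819, a(12)=-29248; answer -29248
Step 2: U1 = -29248; c = 62469; 62469 = 3^2 * 11 * 631; sigma = (1 + 3 + 9) * (1 + 11) * (1 + 631) = 13 * 12 * 632 = 98592; answer 98592
Step 3: U2 = 98592; w = -45; f(2) = 3*(7) + 2*(-45) = -69; iterating: f(2)=-69, f(3)=-193, f(4)=-717, f(5)=-2537, f(6)=-9045, f(7)=-32209, f(8)=-114717; answer -114717

-114717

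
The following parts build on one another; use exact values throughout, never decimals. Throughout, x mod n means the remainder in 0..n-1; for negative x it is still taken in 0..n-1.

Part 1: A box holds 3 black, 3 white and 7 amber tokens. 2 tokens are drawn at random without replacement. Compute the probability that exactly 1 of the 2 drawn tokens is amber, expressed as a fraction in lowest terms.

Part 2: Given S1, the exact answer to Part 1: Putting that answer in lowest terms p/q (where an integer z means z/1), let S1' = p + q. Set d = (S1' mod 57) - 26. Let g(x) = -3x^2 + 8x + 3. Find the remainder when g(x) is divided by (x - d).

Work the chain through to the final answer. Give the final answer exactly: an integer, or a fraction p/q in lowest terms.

-153

Part 1: total draws C(13,2) = 78; favorable C(7,1)*C(6,1) = 42; P = 7/13; answer 7/13
Part 2: S1 = 7/13; threaded value p + q = 20; d = -6; remainder = value at the root: -3*(-6)^2 + 8*(-6)^1 + 3 = (-108) + (-48) + (3) = -153; answer -153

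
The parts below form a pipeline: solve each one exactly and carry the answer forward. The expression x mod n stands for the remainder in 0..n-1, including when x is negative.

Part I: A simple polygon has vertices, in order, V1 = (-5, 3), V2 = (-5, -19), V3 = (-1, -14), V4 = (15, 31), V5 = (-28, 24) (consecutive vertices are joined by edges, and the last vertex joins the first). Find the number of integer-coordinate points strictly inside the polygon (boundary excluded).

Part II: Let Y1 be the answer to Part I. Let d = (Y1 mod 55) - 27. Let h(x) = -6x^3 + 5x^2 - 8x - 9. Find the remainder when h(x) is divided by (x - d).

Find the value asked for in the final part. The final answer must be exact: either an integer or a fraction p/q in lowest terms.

2350

Part I: cross terms: (-5*-19 - -5*3)=110, (-5*-14 - -1*-19)=51, (-1*31 - 15*-14)=179, (15*24 - -28*31)=1228, (-28*3 - -5*24)=36; twice the area = |1604| = 1604; area = 802; boundary points = 22 + 1 + 1 + 1 + 1 = 26; strictly interior points = area - boundary/2 + 1 = 790; answer 790
Part II: Y1 = 790; d = -7; remainder = value at the root: -6*(-7)^3 + 5*(-7)^2 - 8*(-7)^1 - 9 = (2058) + (245) + (56) + (-9) = 2350; answer 2350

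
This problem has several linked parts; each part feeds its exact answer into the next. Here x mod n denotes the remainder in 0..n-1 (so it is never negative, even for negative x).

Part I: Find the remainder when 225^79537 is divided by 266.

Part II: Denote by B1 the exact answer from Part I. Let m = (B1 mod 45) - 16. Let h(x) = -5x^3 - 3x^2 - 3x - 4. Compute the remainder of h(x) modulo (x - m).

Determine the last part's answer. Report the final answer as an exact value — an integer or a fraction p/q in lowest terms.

Part I: squarings mod 266: 225^1=225, 225^2=85, 225^4=43, 225^8=253, 225^16=169, 225^32=99, 225^64=225, 225^128=85, 225^256=43, 225^512=253, 225^1024=169, 225^2048=99, 225^4096=225, 225^8192=85, 225^16384=43, 225^32768=253, 225^65536=169; 225^79537 = 225^1 * 225^16 * 225^32 * 225^128 * 225^512 * 225^1024 * 225^4096 * 225^8192 * 225^65536 = 43 (mod 266); answer 43
Part II: B1 = 43; m = 27; remainder = value at the root: -5*(27)^3 - 3*(27)^2 - 3*(27)^1 - 4 = (-98415) + (-2187) + (-81) + (-4) = -100687; answer -100687

-100687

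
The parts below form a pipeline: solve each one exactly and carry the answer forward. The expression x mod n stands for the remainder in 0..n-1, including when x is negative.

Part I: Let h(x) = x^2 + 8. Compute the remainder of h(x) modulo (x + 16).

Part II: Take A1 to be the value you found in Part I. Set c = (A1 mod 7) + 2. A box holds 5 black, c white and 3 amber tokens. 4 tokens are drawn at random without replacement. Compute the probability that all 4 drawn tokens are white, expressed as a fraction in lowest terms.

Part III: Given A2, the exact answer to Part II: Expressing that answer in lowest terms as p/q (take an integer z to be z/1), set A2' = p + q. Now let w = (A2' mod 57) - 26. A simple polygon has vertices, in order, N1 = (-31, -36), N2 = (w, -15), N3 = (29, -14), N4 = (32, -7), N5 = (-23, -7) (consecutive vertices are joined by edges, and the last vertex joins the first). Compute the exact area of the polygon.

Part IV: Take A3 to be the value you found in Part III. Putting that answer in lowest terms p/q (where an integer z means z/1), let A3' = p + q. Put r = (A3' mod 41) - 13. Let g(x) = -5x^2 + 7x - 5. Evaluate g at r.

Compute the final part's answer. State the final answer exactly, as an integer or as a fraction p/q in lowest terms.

-941

Part I: remainder = value at the root: 1*(-16)^2 + 8 = (256) + (8) = 264; answer 264
Part II: A1 = 264; c = 7; total draws C(15,4) = 1365; favorable C(7,4) = 35; P = 1/39; answer 1/39
Part III: A2 = 1/39; threaded value p + q = 40; w = 14; cross terms: (-31*-15 - 14*-36)=969, (14*-14 - 29*-15)=239, (29*-7 - 32*-14)=245, (32*-7 - -23*-7)=-385, (-23*-36 - -31*-7)=611; twice the area = |1679| = 1679; area = 1679/2; answer 1679/2
Part IV: A3 = 1679/2; threaded value p + q = 1681; r = -13; -5*(-13)^2 + 7*(-13)^1 - 5 = (-845) + (-91) + (-5) = -941; answer -941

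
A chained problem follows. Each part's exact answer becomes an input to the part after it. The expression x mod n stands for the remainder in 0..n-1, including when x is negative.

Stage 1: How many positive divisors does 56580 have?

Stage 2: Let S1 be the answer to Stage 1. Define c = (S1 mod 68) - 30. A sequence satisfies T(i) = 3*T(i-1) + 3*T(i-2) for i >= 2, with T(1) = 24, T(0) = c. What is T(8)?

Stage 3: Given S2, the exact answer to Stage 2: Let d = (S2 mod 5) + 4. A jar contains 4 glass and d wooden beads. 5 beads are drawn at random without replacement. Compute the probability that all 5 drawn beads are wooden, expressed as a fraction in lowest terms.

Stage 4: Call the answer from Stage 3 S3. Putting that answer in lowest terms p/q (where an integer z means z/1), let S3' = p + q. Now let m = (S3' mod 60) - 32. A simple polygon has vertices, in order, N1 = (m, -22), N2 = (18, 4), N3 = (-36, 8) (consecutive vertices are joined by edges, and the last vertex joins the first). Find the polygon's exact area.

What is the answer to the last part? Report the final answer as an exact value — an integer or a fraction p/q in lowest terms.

756

Stage 1: 56580 = 2^2 * 3 * 5 * 23 * 41; number of divisors = (2+1) * (1+1) * (1+1) * (1+1) * (1+1) = 48; answer 48
Stage 2: S1 = 48; c = 18; T(2) = 3*(24) + 3*(18) = 126; iterating: T(2)=126, T(3)=450, T(4)=1728, T(5)=6534, T(6)=24786, T(7)=93960, T(8)=356238; answer 356238
Stage 3: S2 = 356238; d = 7; total draws C(11,5) = 462; favorable C(7,5) = 21; P = 1/22; answer 1/22
Stage 4: S3 = 1/22; threaded value p + q = 23; m = -9; cross terms: (-9*4 - 18*-22)=360, (18*8 - -36*4)=288, (-36*-22 - -9*8)=864; twice the area = |1512| = 1512; area = 756; answer 756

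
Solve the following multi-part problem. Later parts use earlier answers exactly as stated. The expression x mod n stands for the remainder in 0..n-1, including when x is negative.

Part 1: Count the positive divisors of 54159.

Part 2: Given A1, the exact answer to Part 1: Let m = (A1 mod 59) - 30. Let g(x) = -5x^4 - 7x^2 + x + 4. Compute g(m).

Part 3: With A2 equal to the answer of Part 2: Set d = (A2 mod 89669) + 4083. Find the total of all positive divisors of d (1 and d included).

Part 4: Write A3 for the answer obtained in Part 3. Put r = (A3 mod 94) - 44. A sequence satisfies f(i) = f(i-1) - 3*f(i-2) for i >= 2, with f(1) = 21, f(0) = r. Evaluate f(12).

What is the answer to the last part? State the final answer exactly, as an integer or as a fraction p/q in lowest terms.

Part 1: 54159 = 3 * 7 * 2579; number of divisors = (1+1) * (1+1) * (1+1) = 8; answer 8
Part 2: A1 = 8; m = -22; -5*(-22)^4 - 7*(-22)^2 + 1*(-22)^1 + 4 = (-1171280) + (-3388) + (-22) + (4) = -1174686; answer -1174686
Part 3: A2 = -1174686; d = 84763; 84763 = 7 * 12109; sigma = (1 + 7) * (1 + 12109) = 8 * 12110 = 96880; answer 96880
Part 4: A3 = 96880; r = 16; f(2) = 1*(21) - 3*(16) = -27; iterating: f(2)=-27, f(3)=-90, f(4)=-9, f(5)=261, f(6)=288, f(7)=-495, f(8)=-1359, f(9)=126, f(10)=4203, f(11)=3825, f(12)=-8784; answer -8784

-8784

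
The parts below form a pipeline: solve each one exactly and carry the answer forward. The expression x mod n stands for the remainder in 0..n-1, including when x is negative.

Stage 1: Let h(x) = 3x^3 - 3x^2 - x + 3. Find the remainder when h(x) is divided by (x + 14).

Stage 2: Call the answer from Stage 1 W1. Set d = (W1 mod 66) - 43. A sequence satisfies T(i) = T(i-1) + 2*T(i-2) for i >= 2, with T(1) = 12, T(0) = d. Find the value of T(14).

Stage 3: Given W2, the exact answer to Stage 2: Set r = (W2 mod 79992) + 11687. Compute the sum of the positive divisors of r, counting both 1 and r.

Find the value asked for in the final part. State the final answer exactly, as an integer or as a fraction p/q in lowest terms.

79560

Stage 1: remainder = value at the root: 3*(-14)^3 - 3*(-14)^2 - 1*(-14)^1 + 3 = (-8232) + (-588) + (14) + (3) = -8803; answer -8803
Stage 2: W1 = -8803; d = -2; T(2) = 1*(12) + 2*(-2) = 8; iterating: T(2)=8, T(3)=32, T(4)=48, T(5)=112, T(6)=208, T(7)=432, T(8)=848, T(9)=1712, T(10)=3408, T(11)=6832, T(12)=13648, T(13)=27312, T(14)=54608; answer 54608
Stage 3: W2 = 54608; r = 66295; 66295 = 5 * 13259; sigma = (1 + 5) * (1 + 13259) = 6 * 13260 = 79560; answer 79560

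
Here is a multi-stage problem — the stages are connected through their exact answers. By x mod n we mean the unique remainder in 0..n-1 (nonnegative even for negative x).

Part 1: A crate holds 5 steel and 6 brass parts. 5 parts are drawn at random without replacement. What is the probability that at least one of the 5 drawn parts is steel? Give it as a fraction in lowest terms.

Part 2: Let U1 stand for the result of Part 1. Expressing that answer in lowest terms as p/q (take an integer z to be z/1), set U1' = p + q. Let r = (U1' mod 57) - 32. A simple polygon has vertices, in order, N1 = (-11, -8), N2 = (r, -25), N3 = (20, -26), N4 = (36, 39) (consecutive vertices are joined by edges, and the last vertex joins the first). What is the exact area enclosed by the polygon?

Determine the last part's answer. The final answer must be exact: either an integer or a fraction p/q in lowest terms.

Part 1: total draws C(11,5) = 462; complement C(6,5) = 6; favorable 462 - 6 = 456; P = 76/77; answer 76/77
Part 2: U1 = 76/77; threaded value p + q = 153; r = 7; cross terms: (-11*-25 - 7*-8)=331, (7*-26 - 20*-25)=318, (20*39 - 36*-26)=1716, (36*-8 - -11*39)=141; twice the area = |2506| = 2506; area = 1253; answer 1253

1253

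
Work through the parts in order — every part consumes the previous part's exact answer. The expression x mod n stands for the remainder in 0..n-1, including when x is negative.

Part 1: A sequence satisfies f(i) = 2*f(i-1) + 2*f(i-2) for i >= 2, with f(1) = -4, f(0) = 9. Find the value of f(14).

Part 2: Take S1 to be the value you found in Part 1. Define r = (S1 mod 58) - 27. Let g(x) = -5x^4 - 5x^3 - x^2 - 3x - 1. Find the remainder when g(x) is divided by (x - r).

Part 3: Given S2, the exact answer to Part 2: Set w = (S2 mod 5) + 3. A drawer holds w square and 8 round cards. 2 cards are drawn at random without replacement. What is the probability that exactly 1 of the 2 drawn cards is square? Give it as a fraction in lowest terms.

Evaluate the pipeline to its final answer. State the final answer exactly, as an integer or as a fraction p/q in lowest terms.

Part 1: f(2) = 2*(-4) + 2*(9) = 10; iterating: f(2)=10, f(3)=12, f(4)=44, f(5)=112, f(6)=312, f(7)=848, f(8)=2320, f(9)=6336, f(10)=17312, f(11)=47296, f(12)=129216, f(13)=353024, f(14)=964480; answer 964480
Part 2: S1 = 964480; r = 29; remainder = value at the root: -5*(29)^4 - 5*(29)^3 - 1*(29)^2 - 3*(29)^1 - 1 = (-3536405) + (-121945) + (-841) + (-87) + (-1) = -3659279; answer -3659279
Part 3: S2 = -3659279; w = 4; total draws C(12,2) = 66; favorable C(4,1)*C(8,1) = 32; P = 16/33; answer 16/33

16/33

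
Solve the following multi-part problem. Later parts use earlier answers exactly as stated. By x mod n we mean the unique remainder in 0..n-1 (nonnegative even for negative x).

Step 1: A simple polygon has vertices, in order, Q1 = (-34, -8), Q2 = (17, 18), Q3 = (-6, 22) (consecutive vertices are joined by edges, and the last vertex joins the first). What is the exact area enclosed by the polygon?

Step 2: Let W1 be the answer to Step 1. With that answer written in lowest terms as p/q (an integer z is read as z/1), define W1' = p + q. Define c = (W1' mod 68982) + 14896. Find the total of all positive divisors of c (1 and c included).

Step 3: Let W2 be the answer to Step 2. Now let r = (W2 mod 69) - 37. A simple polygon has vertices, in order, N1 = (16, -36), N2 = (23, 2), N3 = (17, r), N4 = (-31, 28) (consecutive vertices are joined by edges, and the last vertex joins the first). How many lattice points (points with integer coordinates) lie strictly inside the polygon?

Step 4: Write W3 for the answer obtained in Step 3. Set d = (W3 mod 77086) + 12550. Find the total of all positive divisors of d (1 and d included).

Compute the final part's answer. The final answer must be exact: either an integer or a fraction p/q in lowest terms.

34272

Step 1: cross terms: (-34*18 - 17*-8)=-476, (17*22 - -6*18)=482, (-6*-8 - -34*22)=796; twice the area = |802| = 802; area = 401; answer 401
Step 2: W1 = 401; threaded value p + q = 402; c = 15298; 15298 = 2 * 7649; sigma = (1 + 2) * (1 + 7649) = 3 * 7650 = 22950; answer 22950
Step 3: W2 = 22950; r = 5; cross terms: (16*2 - 23*-36)=860, (23*5 - 17*2)=81, (17*28 - -31*5)=631, (-31*-36 - 16*28)=668; twice the area = |2240| = 2240; area = 1120; boundary points = 1 + 3 + 1 + 1 = 6; strictly interior points = area - boundary/2 + 1 = 1118; answer 1118
Step 4: W3 = 1118; d = 13668; 13668 = 2^2 * 3 * 17 * 67; sigma = (1 + 2 + 4) * (1 + 3) * (1 + 17) * (1 + 67) = 7 * 4 * 18 * 68 = 34272; answer 34272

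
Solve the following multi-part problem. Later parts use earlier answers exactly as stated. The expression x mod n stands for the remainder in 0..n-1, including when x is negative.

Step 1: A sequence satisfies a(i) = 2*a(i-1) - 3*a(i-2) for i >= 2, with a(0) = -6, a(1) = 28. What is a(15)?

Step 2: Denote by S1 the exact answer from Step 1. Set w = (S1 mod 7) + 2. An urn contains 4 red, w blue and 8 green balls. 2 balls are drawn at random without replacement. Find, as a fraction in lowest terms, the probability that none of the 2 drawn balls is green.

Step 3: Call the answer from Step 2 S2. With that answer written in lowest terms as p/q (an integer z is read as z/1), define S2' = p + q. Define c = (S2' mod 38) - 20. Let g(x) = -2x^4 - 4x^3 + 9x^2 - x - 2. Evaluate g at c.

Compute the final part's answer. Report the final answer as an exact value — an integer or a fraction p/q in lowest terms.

-1400

Step 1: a(2) = 2*(28) - 3*(-6) = 74; iterating: a(2)=74, a(3)=64, a(4)=-94, a(5)=-380, a(6)=-478, a(7)=184, a(8)=1802, a(9)=3052, a(10)=698, a(11)=-7760, a(12)=-17614, a(13)=-11948, a(14)=28946, a(15)=93736; answer 93736
Step 2: S1 = 93736; w = 8; total draws C(20,2) = 190; favorable C(12,2) = 66; P = 33/95; answer 33/95
Step 3: S2 = 33/95; threaded value p + q = 128; c = -6; -2*(-6)^4 - 4*(-6)^3 + 9*(-6)^2 - 1*(-6)^1 - 2 = (-2592) + (864) + (324) + (6) + (-2) = -1400; answer -1400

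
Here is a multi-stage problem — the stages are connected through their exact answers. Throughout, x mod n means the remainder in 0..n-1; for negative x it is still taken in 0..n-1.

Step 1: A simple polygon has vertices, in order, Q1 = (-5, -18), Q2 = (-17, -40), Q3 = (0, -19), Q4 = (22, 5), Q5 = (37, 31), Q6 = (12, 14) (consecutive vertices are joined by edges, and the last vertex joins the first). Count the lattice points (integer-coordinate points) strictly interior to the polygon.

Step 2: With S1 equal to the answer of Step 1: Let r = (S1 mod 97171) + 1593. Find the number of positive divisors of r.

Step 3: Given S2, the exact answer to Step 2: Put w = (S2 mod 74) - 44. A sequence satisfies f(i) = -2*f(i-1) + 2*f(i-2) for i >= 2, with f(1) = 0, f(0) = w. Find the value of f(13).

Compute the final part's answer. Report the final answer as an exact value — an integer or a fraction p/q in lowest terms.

2595840

Step 1: cross terms: (-5*-40 - -17*-18)=-106, (-17*-19 - 0*-40)=323, (0*5 - 22*-19)=418, (22*31 - 37*5)=497, (37*14 - 12*31)=146, (12*-18 - -5*14)=-146; twice the area = |1132| = 1132; area = 566; boundary points = 2 + 1 + 2 + 1 + 1 + 1 = 8; strictly interior points = area - boundary/2 + 1 = 563; answer 563
Step 2: S1 = 563; r = 2156; 2156 = 2^2 * 7^2 * 11; number of divisors = (2+1) * (2+1) * (1+1) = 18; answer 18
Step 3: S2 = 18; w = -26; f(2) = -2*(0) + 2*(-26) = -52; iterating: f(2)=-52, f(3)=104, f(4)=-312, f(5)=832, f(6)=-2288, f(7)=6240, f(8)=-17056, f(9)=46592, f(10)=-127296, f(11)=347776, f(12)=-950144, f(13)=2595840; answer 2595840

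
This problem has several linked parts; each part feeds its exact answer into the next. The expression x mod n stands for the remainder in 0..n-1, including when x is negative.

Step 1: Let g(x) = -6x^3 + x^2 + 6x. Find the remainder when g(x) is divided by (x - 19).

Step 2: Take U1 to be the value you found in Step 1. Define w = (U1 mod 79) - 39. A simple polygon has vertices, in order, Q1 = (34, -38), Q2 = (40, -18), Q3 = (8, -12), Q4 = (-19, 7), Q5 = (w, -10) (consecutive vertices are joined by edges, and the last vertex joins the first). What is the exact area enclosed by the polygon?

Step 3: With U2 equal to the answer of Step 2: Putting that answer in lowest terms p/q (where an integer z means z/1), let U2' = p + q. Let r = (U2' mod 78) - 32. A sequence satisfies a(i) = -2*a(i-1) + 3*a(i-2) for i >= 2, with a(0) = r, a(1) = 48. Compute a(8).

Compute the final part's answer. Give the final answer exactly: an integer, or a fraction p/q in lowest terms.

Step 1: remainder = value at the root: -6*(19)^3 + 1*(19)^2 + 6*(19)^1 = (-41154) + (361) + (114) = -40679; answer -40679
Step 2: U1 = -40679; w = -33; cross terms: (34*-18 - 40*-38)=908, (40*-12 - 8*-18)=-336, (8*7 - -19*-12)=-172, (-19*-10 - -33*7)=421, (-33*-38 - 34*-10)=1594; twice the area = |2415| = 2415; area = 2415/2; answer 2415/2
Step 3: U2 = 2415/2; threaded value p + q = 2417; r = 45; a(2) = -2*(48) + 3*(45) = 39; iterating: a(2)=39, a(3)=66, a(4)=-15, a(5)=228, a(6)=-501, a(7)=1686, a(8)=-4875; answer -4875

-4875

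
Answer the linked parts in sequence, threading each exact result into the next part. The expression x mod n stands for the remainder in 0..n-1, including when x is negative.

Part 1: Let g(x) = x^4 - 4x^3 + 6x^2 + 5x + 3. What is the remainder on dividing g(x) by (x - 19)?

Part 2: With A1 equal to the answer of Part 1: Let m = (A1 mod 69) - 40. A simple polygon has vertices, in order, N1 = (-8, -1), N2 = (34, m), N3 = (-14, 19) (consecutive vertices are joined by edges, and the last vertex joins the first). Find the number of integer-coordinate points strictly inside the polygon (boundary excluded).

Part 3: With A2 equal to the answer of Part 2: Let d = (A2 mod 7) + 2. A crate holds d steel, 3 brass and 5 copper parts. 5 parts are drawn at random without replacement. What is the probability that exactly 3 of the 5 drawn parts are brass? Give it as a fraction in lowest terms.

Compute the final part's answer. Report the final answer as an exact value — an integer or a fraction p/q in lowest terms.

5/182

Part 1: remainder = value at the root: 1*(19)^4 - 4*(19)^3 + 6*(19)^2 + 5*(19)^1 + 3 = (130321) + (-27436) + (2166) + (95) + (3) = 105149; answer 105149
Part 2: A1 = 105149; m = 22; cross terms: (-8*22 - 34*-1)=-142, (34*19 - -14*22)=954, (-14*-1 - -8*19)=166; twice the area = |978| = 978; area = 489; boundary points = 1 + 3 + 2 = 6; strictly interior points = area - boundary/2 + 1 = 487; answer 487
Part 3: A2 = 487; d = 6; total draws C(14,5) = 2002; favorable C(3,3)*C(11,2) = 55; P = 5/182; answer 5/182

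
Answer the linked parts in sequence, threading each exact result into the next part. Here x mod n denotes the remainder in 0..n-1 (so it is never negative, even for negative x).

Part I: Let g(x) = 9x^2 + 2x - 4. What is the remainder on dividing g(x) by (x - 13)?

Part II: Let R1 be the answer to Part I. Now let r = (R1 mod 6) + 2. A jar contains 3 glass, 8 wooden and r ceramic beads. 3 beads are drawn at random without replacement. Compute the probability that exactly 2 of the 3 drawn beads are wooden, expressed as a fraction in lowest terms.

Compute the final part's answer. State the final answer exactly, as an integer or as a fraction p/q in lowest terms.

6/13

Part I: remainder = value at the root: 9*(13)^2 + 2*(13)^1 - 4 = (1521) + (26) + (-4) = 1543; answer 1543
Part II: R1 = 1543; r = 3; total draws C(14,3) = 364; favorable C(8,2)*C(6,1) = 168; P = 6/13; answer 6/13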